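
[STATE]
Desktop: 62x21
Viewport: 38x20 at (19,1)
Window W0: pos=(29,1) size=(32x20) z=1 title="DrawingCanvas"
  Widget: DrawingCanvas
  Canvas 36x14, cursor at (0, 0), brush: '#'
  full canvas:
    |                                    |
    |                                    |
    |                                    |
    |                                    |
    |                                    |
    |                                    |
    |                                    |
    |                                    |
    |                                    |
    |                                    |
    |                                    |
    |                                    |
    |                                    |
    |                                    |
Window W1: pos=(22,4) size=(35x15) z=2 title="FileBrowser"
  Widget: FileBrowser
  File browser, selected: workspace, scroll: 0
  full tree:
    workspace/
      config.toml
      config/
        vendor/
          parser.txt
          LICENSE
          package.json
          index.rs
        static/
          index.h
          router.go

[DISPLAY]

          ┏━━━━━━━━━━━━━━━━━━━━━━━━━━━
          ┃ DrawingCanvas             
          ┠───────────────────────────
   ┏━━━━━━━━━━━━━━━━━━━━━━━━━━━━━━━━━┓
   ┃ FileBrowser                     ┃
   ┠─────────────────────────────────┨
   ┃> [-] workspace/                 ┃
   ┃    config.toml                  ┃
   ┃    [+] config/                  ┃
   ┃                                 ┃
   ┃                                 ┃
   ┃                                 ┃
   ┃                                 ┃
   ┃                                 ┃
   ┃                                 ┃
   ┃                                 ┃
   ┃                                 ┃
   ┗━━━━━━━━━━━━━━━━━━━━━━━━━━━━━━━━━┛
          ┃                           
          ┗━━━━━━━━━━━━━━━━━━━━━━━━━━━


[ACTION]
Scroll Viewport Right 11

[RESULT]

     ┏━━━━━━━━━━━━━━━━━━━━━━━━━━━━━━┓ 
     ┃ DrawingCanvas                ┃ 
     ┠──────────────────────────────┨ 
━━━━━━━━━━━━━━━━━━━━━━━━━━━━━━━━┓   ┃ 
FileBrowser                     ┃   ┃ 
────────────────────────────────┨   ┃ 
 [-] workspace/                 ┃   ┃ 
   config.toml                  ┃   ┃ 
   [+] config/                  ┃   ┃ 
                                ┃   ┃ 
                                ┃   ┃ 
                                ┃   ┃ 
                                ┃   ┃ 
                                ┃   ┃ 
                                ┃   ┃ 
                                ┃   ┃ 
                                ┃   ┃ 
━━━━━━━━━━━━━━━━━━━━━━━━━━━━━━━━┛   ┃ 
     ┃                              ┃ 
     ┗━━━━━━━━━━━━━━━━━━━━━━━━━━━━━━┛ 


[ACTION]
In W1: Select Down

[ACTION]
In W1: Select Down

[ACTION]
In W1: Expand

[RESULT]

     ┏━━━━━━━━━━━━━━━━━━━━━━━━━━━━━━┓ 
     ┃ DrawingCanvas                ┃ 
     ┠──────────────────────────────┨ 
━━━━━━━━━━━━━━━━━━━━━━━━━━━━━━━━┓   ┃ 
FileBrowser                     ┃   ┃ 
────────────────────────────────┨   ┃ 
 [-] workspace/                 ┃   ┃ 
   config.toml                  ┃   ┃ 
 > [-] config/                  ┃   ┃ 
     [+] vendor/                ┃   ┃ 
     [+] static/                ┃   ┃ 
                                ┃   ┃ 
                                ┃   ┃ 
                                ┃   ┃ 
                                ┃   ┃ 
                                ┃   ┃ 
                                ┃   ┃ 
━━━━━━━━━━━━━━━━━━━━━━━━━━━━━━━━┛   ┃ 
     ┃                              ┃ 
     ┗━━━━━━━━━━━━━━━━━━━━━━━━━━━━━━┛ 


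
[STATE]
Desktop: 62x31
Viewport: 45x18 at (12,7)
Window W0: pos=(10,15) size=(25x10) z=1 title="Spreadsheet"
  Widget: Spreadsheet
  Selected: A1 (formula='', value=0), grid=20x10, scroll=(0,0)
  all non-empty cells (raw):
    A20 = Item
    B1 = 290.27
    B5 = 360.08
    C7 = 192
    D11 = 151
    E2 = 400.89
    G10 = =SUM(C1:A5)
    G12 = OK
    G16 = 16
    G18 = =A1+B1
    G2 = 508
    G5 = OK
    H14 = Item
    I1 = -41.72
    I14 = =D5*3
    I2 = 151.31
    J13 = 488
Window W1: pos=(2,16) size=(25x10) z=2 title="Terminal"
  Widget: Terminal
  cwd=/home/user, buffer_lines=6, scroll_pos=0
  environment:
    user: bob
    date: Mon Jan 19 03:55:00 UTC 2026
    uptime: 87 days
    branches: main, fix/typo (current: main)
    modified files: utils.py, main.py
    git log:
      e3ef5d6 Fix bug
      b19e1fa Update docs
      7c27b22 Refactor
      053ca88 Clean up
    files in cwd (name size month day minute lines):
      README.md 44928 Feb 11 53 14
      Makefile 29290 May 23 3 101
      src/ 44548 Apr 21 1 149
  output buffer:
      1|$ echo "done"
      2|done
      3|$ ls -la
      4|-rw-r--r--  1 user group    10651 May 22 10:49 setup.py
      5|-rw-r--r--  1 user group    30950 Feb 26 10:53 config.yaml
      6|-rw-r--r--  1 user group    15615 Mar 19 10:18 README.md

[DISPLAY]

                                             
                                             
                                             
                                             
                                             
                                             
                                             
                                             
━━━━━━━━━━━━━━━━━━━━━━┓                      
━━━━━━━━━━━━━━┓       ┃                      
              ┃───────┨                      
──────────────┨       ┃                      
one"          ┃       ┃                      
              ┃-------┃                      
              ┃0.27   ┃                      
-  1 user grou┃   0   ┃                      
-  1 user grou┃   0   ┃                      
-  1 user grou┃━━━━━━━┛                      


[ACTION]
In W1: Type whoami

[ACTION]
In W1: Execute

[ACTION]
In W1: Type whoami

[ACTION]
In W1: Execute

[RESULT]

                                             
                                             
                                             
                                             
                                             
                                             
                                             
                                             
━━━━━━━━━━━━━━━━━━━━━━┓                      
━━━━━━━━━━━━━━┓       ┃                      
              ┃───────┨                      
──────────────┨       ┃                      
-  1 user grou┃       ┃                      
              ┃-------┃                      
              ┃0.27   ┃                      
              ┃   0   ┃                      
              ┃   0   ┃                      
              ┃━━━━━━━┛                      


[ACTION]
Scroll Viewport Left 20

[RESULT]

                                             
                                             
                                             
                                             
                                             
                                             
                                             
                                             
          ┏━━━━━━━━━━━━━━━━━━━━━━━┓          
  ┏━━━━━━━━━━━━━━━━━━━━━━━┓       ┃          
  ┃ Terminal              ┃───────┨          
  ┠───────────────────────┨       ┃          
  ┃-rw-r--r--  1 user grou┃       ┃          
  ┃$ whoami               ┃-------┃          
  ┃bob                    ┃0.27   ┃          
  ┃$ whoami               ┃   0   ┃          
  ┃bob                    ┃   0   ┃          
  ┃$ █                    ┃━━━━━━━┛          


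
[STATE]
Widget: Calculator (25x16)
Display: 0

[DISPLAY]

                        0
┌───┬───┬───┬───┐        
│ 7 │ 8 │ 9 │ ÷ │        
├───┼───┼───┼───┤        
│ 4 │ 5 │ 6 │ × │        
├───┼───┼───┼───┤        
│ 1 │ 2 │ 3 │ - │        
├───┼───┼───┼───┤        
│ 0 │ . │ = │ + │        
├───┼───┼───┼───┤        
│ C │ MC│ MR│ M+│        
└───┴───┴───┴───┘        
                         
                         
                         
                         


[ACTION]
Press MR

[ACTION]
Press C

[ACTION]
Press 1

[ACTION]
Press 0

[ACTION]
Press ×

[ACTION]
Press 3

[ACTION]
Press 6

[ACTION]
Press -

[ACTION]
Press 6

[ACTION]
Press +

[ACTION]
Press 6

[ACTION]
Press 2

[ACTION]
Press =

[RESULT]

                      416
┌───┬───┬───┬───┐        
│ 7 │ 8 │ 9 │ ÷ │        
├───┼───┼───┼───┤        
│ 4 │ 5 │ 6 │ × │        
├───┼───┼───┼───┤        
│ 1 │ 2 │ 3 │ - │        
├───┼───┼───┼───┤        
│ 0 │ . │ = │ + │        
├───┼───┼───┼───┤        
│ C │ MC│ MR│ M+│        
└───┴───┴───┴───┘        
                         
                         
                         
                         


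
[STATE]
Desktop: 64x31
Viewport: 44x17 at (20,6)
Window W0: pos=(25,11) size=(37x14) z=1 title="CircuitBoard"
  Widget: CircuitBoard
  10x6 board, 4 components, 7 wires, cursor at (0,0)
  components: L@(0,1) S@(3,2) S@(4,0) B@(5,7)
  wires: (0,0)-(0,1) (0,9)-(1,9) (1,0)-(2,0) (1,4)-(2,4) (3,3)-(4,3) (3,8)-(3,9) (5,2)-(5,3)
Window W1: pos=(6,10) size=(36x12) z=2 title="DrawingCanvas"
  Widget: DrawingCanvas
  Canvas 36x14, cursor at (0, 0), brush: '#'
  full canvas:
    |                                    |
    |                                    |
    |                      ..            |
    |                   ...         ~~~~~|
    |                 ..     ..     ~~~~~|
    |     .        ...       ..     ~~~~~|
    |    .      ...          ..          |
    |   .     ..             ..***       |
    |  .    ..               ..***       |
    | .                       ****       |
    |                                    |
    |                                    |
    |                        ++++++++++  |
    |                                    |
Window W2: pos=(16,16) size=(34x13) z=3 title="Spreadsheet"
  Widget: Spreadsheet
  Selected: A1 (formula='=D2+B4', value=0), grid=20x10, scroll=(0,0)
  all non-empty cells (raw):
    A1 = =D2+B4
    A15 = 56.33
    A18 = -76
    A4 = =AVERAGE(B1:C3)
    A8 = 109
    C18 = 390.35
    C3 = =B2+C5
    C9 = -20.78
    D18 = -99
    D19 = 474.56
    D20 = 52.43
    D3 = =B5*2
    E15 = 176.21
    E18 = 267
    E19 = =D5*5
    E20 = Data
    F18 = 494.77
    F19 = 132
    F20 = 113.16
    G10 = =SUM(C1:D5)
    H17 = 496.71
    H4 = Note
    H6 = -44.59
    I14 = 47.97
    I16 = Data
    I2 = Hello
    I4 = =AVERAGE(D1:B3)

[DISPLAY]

                                            
                                            
                                            
                                            
━━━━━━━━━━━━━━━━━━━━━┓                      
s                    ┃━━━━━━━━━━━━━━━━━━━┓  
─────────────────────┨                   ┃  
                     ┃───────────────────┨  
                     ┃ 7 8 9             ┃  
         ..          ┃                   ┃  
━━━━━━━━━━━━━━━━━━━━━━━━━━━━━┓           ┃  
readsheet                    ┃           ┃  
─────────────────────────────┨           ┃  
 =D2+B4                      ┃           ┃  
    A       B       C       D┃           ┃  
-----------------------------┃           ┃  
      [0]       0       0    ┃           ┃  


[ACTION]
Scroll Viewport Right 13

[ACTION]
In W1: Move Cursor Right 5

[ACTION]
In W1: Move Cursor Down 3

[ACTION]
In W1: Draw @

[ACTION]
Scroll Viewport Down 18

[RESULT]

                     ┃ 7 8 9             ┃  
         ..          ┃                   ┃  
━━━━━━━━━━━━━━━━━━━━━━━━━━━━━┓           ┃  
readsheet                    ┃           ┃  
─────────────────────────────┨           ┃  
 =D2+B4                      ┃           ┃  
    A       B       C       D┃           ┃  
-----------------------------┃           ┃  
      [0]       0       0    ┃           ┃  
        0       0       0    ┃           ┃  
        0       0       0    ┃━━━━━━━━━━━┛  
        0       0       0    ┃              
        0       0       0    ┃              
        0       0       0    ┃              
━━━━━━━━━━━━━━━━━━━━━━━━━━━━━┛              
                                            
                                            


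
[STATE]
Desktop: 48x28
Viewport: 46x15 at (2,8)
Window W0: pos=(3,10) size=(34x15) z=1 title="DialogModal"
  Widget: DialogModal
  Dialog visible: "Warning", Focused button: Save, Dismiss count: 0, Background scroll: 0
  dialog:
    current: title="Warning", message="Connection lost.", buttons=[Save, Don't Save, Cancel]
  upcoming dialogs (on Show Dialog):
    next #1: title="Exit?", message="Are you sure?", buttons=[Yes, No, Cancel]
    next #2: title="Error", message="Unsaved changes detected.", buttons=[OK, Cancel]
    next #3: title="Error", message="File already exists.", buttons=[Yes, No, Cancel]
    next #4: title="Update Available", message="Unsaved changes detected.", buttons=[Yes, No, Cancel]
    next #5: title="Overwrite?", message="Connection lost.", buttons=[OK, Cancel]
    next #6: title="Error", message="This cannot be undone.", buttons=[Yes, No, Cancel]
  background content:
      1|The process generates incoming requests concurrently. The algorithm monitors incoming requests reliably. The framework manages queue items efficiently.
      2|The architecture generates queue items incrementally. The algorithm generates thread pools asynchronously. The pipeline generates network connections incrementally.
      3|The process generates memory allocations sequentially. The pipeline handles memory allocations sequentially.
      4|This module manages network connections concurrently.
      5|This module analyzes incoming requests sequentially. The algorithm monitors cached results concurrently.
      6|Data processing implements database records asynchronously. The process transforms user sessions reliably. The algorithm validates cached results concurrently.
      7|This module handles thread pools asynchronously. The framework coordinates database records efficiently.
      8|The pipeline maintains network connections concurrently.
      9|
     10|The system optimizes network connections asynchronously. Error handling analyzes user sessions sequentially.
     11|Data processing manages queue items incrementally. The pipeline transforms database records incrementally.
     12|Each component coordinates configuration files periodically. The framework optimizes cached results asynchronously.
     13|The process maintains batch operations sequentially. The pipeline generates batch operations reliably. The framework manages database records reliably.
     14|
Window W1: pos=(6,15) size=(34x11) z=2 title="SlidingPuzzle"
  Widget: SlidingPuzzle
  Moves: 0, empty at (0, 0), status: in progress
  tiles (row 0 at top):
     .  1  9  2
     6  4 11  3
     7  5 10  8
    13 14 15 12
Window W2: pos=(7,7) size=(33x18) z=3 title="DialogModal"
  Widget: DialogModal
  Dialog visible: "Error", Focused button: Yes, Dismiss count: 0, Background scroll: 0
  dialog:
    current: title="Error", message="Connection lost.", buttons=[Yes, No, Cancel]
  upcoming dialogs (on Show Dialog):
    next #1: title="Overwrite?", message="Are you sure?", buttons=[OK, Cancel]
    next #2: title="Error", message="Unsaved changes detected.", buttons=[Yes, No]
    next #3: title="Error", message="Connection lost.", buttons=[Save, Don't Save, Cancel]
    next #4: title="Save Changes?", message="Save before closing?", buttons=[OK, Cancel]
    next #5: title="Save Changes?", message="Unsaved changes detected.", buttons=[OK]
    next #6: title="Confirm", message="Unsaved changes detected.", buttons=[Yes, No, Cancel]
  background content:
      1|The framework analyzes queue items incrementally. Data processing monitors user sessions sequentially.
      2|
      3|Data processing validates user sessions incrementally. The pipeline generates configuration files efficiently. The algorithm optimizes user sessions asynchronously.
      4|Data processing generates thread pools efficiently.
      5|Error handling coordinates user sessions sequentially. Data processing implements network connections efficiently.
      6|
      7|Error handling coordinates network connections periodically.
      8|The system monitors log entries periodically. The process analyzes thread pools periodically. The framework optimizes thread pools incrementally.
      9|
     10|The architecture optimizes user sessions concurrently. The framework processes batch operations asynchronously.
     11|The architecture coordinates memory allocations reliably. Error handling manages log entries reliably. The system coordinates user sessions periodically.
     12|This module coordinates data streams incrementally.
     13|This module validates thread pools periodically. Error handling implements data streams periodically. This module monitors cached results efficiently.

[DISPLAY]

     ┃ DialogModal                   ┃        
     ┠───────────────────────────────┨        
 ┏━━━┃The framework analyzes queue it┃        
 ┃ Di┃                               ┃        
 ┠───┃Data processing validates user ┃        
 ┃The┃Data processing generates threa┃        
 ┃The┃Erro┌─────────────────────┐user┃        
 ┃Th┏┃    │        Error        │    ┃        
 ┃Th┃┃Erro│   Connection lost.  │netw┃        
 ┃Th┠┃The │ [Yes]  No   Cancel  │ries┃        
 ┃Da┃┃    └─────────────────────┘    ┃        
 ┃Th┃┃The architecture optimizes user┃        
 ┃Th┃┃The architecture coordinates me┃        
 ┃  ┃┃This module coordinates data st┃        
 ┃Th┃┃This module validates thread po┃        


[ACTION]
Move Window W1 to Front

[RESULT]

     ┃ DialogModal                   ┃        
     ┠───────────────────────────────┨        
 ┏━━━┃The framework analyzes queue it┃        
 ┃ Di┃                               ┃        
 ┠───┃Data processing validates user ┃        
 ┃The┃Data processing generates threa┃        
 ┃The┃Erro┌─────────────────────┐user┃        
 ┃Th┏━━━━━━━━━━━━━━━━━━━━━━━━━━━━━━━━┓        
 ┃Th┃ SlidingPuzzle                  ┃        
 ┃Th┠────────────────────────────────┨        
 ┃Da┃┌────┬────┬────┬────┐           ┃        
 ┃Th┃│    │  1 │  9 │  2 │           ┃        
 ┃Th┃├────┼────┼────┼────┤           ┃        
 ┃  ┃│  6 │  4 │ 11 │  3 │           ┃        
 ┃Th┃├────┼────┼────┼────┤           ┃        


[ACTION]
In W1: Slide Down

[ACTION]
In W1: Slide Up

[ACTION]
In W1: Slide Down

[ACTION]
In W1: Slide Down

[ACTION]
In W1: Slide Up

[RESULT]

     ┃ DialogModal                   ┃        
     ┠───────────────────────────────┨        
 ┏━━━┃The framework analyzes queue it┃        
 ┃ Di┃                               ┃        
 ┠───┃Data processing validates user ┃        
 ┃The┃Data processing generates threa┃        
 ┃The┃Erro┌─────────────────────┐user┃        
 ┃Th┏━━━━━━━━━━━━━━━━━━━━━━━━━━━━━━━━┓        
 ┃Th┃ SlidingPuzzle                  ┃        
 ┃Th┠────────────────────────────────┨        
 ┃Da┃┌────┬────┬────┬────┐           ┃        
 ┃Th┃│  6 │  1 │  9 │  2 │           ┃        
 ┃Th┃├────┼────┼────┼────┤           ┃        
 ┃  ┃│    │  4 │ 11 │  3 │           ┃        
 ┃Th┃├────┼────┼────┼────┤           ┃        


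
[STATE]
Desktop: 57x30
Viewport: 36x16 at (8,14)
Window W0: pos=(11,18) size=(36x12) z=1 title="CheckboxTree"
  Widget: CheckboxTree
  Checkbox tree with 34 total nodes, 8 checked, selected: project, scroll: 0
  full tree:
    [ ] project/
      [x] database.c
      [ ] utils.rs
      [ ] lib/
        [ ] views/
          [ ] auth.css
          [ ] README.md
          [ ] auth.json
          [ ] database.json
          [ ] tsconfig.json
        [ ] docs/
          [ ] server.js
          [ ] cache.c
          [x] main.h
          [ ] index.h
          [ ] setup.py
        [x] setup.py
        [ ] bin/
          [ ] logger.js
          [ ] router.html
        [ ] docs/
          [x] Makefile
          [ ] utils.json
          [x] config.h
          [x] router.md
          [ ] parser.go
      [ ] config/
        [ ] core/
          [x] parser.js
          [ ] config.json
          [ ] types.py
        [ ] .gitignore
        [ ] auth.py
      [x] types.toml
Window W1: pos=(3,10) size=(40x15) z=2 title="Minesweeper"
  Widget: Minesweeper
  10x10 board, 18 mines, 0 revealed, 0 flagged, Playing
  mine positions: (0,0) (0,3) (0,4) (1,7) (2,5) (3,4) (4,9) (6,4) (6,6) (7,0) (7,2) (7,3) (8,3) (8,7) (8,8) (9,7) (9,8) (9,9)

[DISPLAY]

■■■■■■                            ┃ 
■■■■■■                            ┃ 
■■■■■■                            ┃ 
■■■■■■                            ┃ 
■■■■■■                            ┃━
■■■■■■                            ┃ 
■■■■■■                            ┃─
■■■■■■                            ┃ 
■■■■■■                            ┃ 
                                  ┃ 
━━━━━━━━━━━━━━━━━━━━━━━━━━━━━━━━━━┛ 
   ┃     [ ] views/                 
   ┃       [ ] auth.css             
   ┃       [ ] README.md            
   ┃       [ ] auth.json            
   ┗━━━━━━━━━━━━━━━━━━━━━━━━━━━━━━━━


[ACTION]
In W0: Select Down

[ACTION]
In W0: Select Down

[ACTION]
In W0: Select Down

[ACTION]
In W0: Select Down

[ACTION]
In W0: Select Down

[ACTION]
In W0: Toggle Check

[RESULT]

■■■■■■                            ┃ 
■■■■■■                            ┃ 
■■■■■■                            ┃ 
■■■■■■                            ┃ 
■■■■■■                            ┃━
■■■■■■                            ┃ 
■■■■■■                            ┃─
■■■■■■                            ┃ 
■■■■■■                            ┃ 
                                  ┃ 
━━━━━━━━━━━━━━━━━━━━━━━━━━━━━━━━━━┛ 
   ┃     [-] views/                 
   ┃>      [x] auth.css             
   ┃       [ ] README.md            
   ┃       [ ] auth.json            
   ┗━━━━━━━━━━━━━━━━━━━━━━━━━━━━━━━━


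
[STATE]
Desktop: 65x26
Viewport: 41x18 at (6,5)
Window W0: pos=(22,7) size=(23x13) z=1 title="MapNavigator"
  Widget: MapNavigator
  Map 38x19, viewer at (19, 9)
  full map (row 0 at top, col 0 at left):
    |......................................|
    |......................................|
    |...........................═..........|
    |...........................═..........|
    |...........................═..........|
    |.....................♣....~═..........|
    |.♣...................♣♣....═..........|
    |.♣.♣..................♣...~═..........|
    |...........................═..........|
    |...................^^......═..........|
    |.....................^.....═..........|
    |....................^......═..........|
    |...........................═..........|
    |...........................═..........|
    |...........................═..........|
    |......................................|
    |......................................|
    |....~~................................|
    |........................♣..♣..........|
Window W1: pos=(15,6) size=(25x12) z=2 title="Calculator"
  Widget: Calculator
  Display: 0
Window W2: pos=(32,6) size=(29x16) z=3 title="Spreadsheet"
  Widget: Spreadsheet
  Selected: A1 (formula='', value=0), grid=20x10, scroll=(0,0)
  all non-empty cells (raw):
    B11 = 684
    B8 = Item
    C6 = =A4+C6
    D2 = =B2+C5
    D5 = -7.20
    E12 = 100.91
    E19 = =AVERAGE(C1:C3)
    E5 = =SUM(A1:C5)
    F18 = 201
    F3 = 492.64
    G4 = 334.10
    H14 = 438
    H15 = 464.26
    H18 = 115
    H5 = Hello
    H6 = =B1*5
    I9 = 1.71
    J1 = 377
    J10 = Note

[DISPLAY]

                                         
         ┏━━━━━━━━━━━━━━━━┏━━━━━━━━━━━━━━
         ┃ Calculator     ┃ Spreadsheet  
         ┠────────────────┠──────────────
         ┃                ┃A1:           
         ┃┌───┬───┬───┬───┃       A      
         ┃│ 7 │ 8 │ 9 │ ÷ ┃--------------
         ┃├───┼───┼───┼───┃  1      [0]  
         ┃│ 4 │ 5 │ 6 │ × ┃  2        0  
         ┃├───┼───┼───┼───┃  3        0  
         ┃│ 1 │ 2 │ 3 │ - ┃  4        0  
         ┃└───┴───┴───┴───┃  5        0  
         ┗━━━━━━━━━━━━━━━━┃  6        0  
                ┃.........┃  7        0  
                ┗━━━━━━━━━┃  8        0It
                          ┃  9        0  
                          ┗━━━━━━━━━━━━━━
                                         


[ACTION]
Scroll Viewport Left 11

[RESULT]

                                         
               ┏━━━━━━━━━━━━━━━━┏━━━━━━━━
               ┃ Calculator     ┃ Spreads
               ┠────────────────┠────────
               ┃                ┃A1:     
               ┃┌───┬───┬───┬───┃       A
               ┃│ 7 │ 8 │ 9 │ ÷ ┃--------
               ┃├───┼───┼───┼───┃  1     
               ┃│ 4 │ 5 │ 6 │ × ┃  2     
               ┃├───┼───┼───┼───┃  3     
               ┃│ 1 │ 2 │ 3 │ - ┃  4     
               ┃└───┴───┴───┴───┃  5     
               ┗━━━━━━━━━━━━━━━━┃  6     
                      ┃.........┃  7     
                      ┗━━━━━━━━━┃  8     
                                ┃  9     
                                ┗━━━━━━━━
                                         


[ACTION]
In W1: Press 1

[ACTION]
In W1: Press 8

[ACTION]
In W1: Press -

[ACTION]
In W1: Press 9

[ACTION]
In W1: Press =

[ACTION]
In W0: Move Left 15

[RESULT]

                                         
               ┏━━━━━━━━━━━━━━━━┏━━━━━━━━
               ┃ Calculator     ┃ Spreads
               ┠────────────────┠────────
               ┃                ┃A1:     
               ┃┌───┬───┬───┬───┃       A
               ┃│ 7 │ 8 │ 9 │ ÷ ┃--------
               ┃├───┼───┼───┼───┃  1     
               ┃│ 4 │ 5 │ 6 │ × ┃  2     
               ┃├───┼───┼───┼───┃  3     
               ┃│ 1 │ 2 │ 3 │ - ┃  4     
               ┃└───┴───┴───┴───┃  5     
               ┗━━━━━━━━━━━━━━━━┃  6     
                      ┃      ...┃  7     
                      ┗━━━━━━━━━┃  8     
                                ┃  9     
                                ┗━━━━━━━━
                                         


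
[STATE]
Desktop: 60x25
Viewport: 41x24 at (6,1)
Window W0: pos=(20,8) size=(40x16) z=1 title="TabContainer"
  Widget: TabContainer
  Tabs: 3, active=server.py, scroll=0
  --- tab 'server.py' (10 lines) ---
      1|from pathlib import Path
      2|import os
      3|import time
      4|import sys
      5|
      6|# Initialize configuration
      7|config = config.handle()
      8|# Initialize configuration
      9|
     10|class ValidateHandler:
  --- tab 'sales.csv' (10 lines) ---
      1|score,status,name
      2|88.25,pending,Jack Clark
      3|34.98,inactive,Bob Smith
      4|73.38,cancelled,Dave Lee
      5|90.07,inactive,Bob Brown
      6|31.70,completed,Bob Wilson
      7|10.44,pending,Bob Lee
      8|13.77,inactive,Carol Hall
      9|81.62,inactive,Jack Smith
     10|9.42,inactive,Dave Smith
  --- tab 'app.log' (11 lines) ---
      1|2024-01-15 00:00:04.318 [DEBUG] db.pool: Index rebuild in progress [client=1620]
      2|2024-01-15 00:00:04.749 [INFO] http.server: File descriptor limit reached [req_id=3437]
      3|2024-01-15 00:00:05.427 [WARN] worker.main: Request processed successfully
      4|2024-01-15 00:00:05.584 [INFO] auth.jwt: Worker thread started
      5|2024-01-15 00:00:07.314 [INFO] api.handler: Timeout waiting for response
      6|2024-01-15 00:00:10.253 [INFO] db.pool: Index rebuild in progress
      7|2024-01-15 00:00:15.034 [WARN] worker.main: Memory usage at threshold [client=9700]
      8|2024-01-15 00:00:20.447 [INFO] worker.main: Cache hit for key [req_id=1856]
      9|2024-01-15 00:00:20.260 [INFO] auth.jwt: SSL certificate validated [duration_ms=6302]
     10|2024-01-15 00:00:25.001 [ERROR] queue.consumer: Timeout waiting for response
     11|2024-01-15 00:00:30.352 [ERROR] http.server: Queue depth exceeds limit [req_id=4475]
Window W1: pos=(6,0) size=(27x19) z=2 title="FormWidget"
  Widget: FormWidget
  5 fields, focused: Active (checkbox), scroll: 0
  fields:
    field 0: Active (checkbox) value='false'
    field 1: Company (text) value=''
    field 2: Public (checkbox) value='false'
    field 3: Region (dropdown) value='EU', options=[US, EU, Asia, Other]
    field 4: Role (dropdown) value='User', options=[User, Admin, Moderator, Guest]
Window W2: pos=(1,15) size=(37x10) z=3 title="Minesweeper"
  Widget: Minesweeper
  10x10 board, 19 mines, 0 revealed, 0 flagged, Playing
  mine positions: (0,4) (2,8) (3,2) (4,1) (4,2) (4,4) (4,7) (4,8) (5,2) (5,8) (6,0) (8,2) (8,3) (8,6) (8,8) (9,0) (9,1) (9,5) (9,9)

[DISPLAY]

┃ FormWidget              ┃              
┠─────────────────────────┨              
┃> Active:     [ ]        ┃              
┃  Company:    [         ]┃              
┃  Public:     [ ]        ┃              
┃  Region:     [EU      ▼]┃              
┃  Role:       [User    ▼]┃              
┃                         ┃━━━━━━━━━━━━━━
┃                         ┃r             
┃                         ┃──────────────
┃                         ┃ sales.csv │ a
┃                         ┃──────────────
┃                         ┃ import Path  
┃                         ┃              
━━━━━━━━━━━━━━━━━━━━━━━━━━━━━━━┓         
esweeper                       ┃         
───────────────────────────────┨         
■■■■■■                         ┃iguration
■■■■■■                         ┃andle()  
■■■■■■                         ┃iguration
■■■■■■                         ┃         
■■■■■■                         ┃dler:    
■■■■■■                         ┃━━━━━━━━━
━━━━━━━━━━━━━━━━━━━━━━━━━━━━━━━┛         


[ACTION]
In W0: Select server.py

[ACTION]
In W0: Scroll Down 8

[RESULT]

┃ FormWidget              ┃              
┠─────────────────────────┨              
┃> Active:     [ ]        ┃              
┃  Company:    [         ]┃              
┃  Public:     [ ]        ┃              
┃  Region:     [EU      ▼]┃              
┃  Role:       [User    ▼]┃              
┃                         ┃━━━━━━━━━━━━━━
┃                         ┃r             
┃                         ┃──────────────
┃                         ┃ sales.csv │ a
┃                         ┃──────────────
┃                         ┃              
┃                         ┃teHandler:    
━━━━━━━━━━━━━━━━━━━━━━━━━━━━━━━┓         
esweeper                       ┃         
───────────────────────────────┨         
■■■■■■                         ┃         
■■■■■■                         ┃         
■■■■■■                         ┃         
■■■■■■                         ┃         
■■■■■■                         ┃         
■■■■■■                         ┃━━━━━━━━━
━━━━━━━━━━━━━━━━━━━━━━━━━━━━━━━┛         


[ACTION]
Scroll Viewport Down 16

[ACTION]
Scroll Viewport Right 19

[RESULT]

             ┃                           
─────────────┨                           
  [ ]        ┃                           
  [         ]┃                           
  [ ]        ┃                           
  [EU      ▼]┃                           
  [User    ▼]┃                           
             ┃━━━━━━━━━━━━━━━━━━━━━━━━━━┓
             ┃r                         ┃
             ┃──────────────────────────┨
             ┃ sales.csv │ app.log      ┃
             ┃──────────────────────────┃
             ┃                          ┃
             ┃teHandler:                ┃
━━━━━━━━━━━━━━━━━━┓                     ┃
                  ┃                     ┃
──────────────────┨                     ┃
                  ┃                     ┃
                  ┃                     ┃
                  ┃                     ┃
                  ┃                     ┃
                  ┃                     ┃
                  ┃━━━━━━━━━━━━━━━━━━━━━┛
━━━━━━━━━━━━━━━━━━┛                      


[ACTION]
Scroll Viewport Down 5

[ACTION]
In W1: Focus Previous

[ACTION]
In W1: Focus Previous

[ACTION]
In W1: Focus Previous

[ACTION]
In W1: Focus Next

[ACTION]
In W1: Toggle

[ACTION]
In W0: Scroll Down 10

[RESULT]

             ┃                           
─────────────┨                           
  [ ]        ┃                           
  [         ]┃                           
  [ ]        ┃                           
  [EU      ▼]┃                           
  [User    ▼]┃                           
             ┃━━━━━━━━━━━━━━━━━━━━━━━━━━┓
             ┃r                         ┃
             ┃──────────────────────────┨
             ┃ sales.csv │ app.log      ┃
             ┃──────────────────────────┃
             ┃teHandler:                ┃
             ┃                          ┃
━━━━━━━━━━━━━━━━━━┓                     ┃
                  ┃                     ┃
──────────────────┨                     ┃
                  ┃                     ┃
                  ┃                     ┃
                  ┃                     ┃
                  ┃                     ┃
                  ┃                     ┃
                  ┃━━━━━━━━━━━━━━━━━━━━━┛
━━━━━━━━━━━━━━━━━━┛                      


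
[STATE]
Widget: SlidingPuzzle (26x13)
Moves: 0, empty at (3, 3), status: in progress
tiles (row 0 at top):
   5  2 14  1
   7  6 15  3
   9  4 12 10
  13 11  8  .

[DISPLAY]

┌────┬────┬────┬────┐     
│  5 │  2 │ 14 │  1 │     
├────┼────┼────┼────┤     
│  7 │  6 │ 15 │  3 │     
├────┼────┼────┼────┤     
│  9 │  4 │ 12 │ 10 │     
├────┼────┼────┼────┤     
│ 13 │ 11 │  8 │    │     
└────┴────┴────┴────┘     
Moves: 0                  
                          
                          
                          


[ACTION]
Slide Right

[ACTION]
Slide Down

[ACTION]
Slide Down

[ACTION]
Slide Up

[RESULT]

┌────┬────┬────┬────┐     
│  5 │  2 │ 14 │  1 │     
├────┼────┼────┼────┤     
│  7 │  6 │ 15 │  3 │     
├────┼────┼────┼────┤     
│  9 │  4 │    │ 10 │     
├────┼────┼────┼────┤     
│ 13 │ 11 │ 12 │  8 │     
└────┴────┴────┴────┘     
Moves: 4                  
                          
                          
                          
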